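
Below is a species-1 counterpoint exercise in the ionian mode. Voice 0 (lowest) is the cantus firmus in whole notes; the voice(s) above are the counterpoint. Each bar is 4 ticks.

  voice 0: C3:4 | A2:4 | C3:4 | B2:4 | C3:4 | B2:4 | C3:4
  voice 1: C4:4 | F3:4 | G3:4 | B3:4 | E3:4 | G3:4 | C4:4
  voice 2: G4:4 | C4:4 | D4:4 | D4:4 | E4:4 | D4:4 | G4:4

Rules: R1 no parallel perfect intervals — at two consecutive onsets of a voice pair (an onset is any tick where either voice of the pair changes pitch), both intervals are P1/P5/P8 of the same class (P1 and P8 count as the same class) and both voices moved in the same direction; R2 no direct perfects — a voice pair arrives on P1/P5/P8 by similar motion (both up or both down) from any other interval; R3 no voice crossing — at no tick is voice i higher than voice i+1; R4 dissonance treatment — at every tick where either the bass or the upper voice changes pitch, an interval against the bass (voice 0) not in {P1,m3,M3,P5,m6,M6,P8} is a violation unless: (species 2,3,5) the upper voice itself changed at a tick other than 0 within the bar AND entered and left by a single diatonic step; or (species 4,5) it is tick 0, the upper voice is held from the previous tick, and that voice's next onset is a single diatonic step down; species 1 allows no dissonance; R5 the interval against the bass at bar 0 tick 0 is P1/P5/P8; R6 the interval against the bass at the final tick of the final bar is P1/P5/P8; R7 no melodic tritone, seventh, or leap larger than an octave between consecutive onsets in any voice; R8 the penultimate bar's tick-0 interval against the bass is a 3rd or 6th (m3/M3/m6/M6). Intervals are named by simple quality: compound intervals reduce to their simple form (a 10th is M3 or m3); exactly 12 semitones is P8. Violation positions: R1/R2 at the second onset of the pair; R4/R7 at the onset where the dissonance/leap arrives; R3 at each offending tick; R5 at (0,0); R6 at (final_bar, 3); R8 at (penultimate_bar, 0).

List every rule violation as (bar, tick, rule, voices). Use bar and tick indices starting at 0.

bar 0: v0=C3 v1=C4 v2=G4 downbeat P5
bar 1: v0=A2 v1=F3 v2=C4 downbeat m3
bar 2: v0=C3 v1=G3 v2=D4 downbeat M2
bar 3: v0=B2 v1=B3 v2=D4 downbeat m3
bar 4: v0=C3 v1=E3 v2=E4 downbeat M3
bar 5: v0=B2 v1=G3 v2=D4 downbeat m3
bar 6: v0=C3 v1=C4 v2=G4 downbeat P5
  -> R1 @ bar 1 tick 0 v(1, 2): C4/G4 P5 -> F3/C4 P5 similar
  -> R1 @ bar 2 tick 0 v(1, 2): F3/C4 P5 -> G3/D4 P5 similar
  -> R2 @ bar 2 tick 0 v(0, 1): A2/F3 m6 -> C3/G3 P5 similar
  -> R4 @ bar 2 tick 0 v(0, 2): C3/D4 M2 untreated
  -> R1 @ bar 6 tick 0 v(1, 2): G3/D4 P5 -> C4/G4 P5 similar
  -> R2 @ bar 6 tick 0 v(0, 1): B2/G3 m6 -> C3/C4 P8 similar
  -> R2 @ bar 6 tick 0 v(0, 2): B2/D4 m3 -> C3/G4 P5 similar

(1, 0, R1, (1, 2))
(2, 0, R1, (1, 2))
(2, 0, R2, (0, 1))
(2, 0, R4, (0, 2))
(6, 0, R1, (1, 2))
(6, 0, R2, (0, 1))
(6, 0, R2, (0, 2))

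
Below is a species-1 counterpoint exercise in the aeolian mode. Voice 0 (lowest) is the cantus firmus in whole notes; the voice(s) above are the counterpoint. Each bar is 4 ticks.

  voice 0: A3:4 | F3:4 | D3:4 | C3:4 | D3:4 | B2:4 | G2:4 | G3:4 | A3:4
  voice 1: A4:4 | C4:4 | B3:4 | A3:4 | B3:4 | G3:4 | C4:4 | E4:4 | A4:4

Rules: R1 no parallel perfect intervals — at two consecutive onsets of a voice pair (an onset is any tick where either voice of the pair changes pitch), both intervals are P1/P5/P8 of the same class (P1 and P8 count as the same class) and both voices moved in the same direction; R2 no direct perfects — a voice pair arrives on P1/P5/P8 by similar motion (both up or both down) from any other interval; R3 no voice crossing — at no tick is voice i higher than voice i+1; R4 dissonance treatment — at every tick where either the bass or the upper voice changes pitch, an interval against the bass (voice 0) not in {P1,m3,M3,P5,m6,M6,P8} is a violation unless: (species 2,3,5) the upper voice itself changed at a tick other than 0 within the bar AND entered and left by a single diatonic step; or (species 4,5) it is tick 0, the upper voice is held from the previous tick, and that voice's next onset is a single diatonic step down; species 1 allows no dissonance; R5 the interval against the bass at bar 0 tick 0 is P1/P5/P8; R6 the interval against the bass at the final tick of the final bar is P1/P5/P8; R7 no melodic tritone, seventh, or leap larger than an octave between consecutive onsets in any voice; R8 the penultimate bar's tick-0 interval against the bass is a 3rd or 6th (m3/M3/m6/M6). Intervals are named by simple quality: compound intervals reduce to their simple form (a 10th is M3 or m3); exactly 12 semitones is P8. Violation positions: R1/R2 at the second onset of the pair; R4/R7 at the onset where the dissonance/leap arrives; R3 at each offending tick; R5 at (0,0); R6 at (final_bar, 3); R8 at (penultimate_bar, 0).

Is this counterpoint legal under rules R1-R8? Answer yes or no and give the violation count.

No (3 violations)

bar 0: v0=A3 v1=A4 (P8)
bar 1: v0=F3 v1=C4 (P5)
bar 2: v0=D3 v1=B3 (M6)
bar 3: v0=C3 v1=A3 (M6)
bar 4: v0=D3 v1=B3 (M6)
bar 5: v0=B2 v1=G3 (m6)
bar 6: v0=G2 v1=C4 (P4)
bar 7: v0=G3 v1=E4 (M6)
bar 8: v0=A3 v1=A4 (P8)
  R2 @ bar1.0: A3/A4 P8 -> F3/C4 P5 similar
  R4 @ bar6.0: G2/C4 P4 untreated
  R2 @ bar8.0: G3/E4 M6 -> A3/A4 P8 similar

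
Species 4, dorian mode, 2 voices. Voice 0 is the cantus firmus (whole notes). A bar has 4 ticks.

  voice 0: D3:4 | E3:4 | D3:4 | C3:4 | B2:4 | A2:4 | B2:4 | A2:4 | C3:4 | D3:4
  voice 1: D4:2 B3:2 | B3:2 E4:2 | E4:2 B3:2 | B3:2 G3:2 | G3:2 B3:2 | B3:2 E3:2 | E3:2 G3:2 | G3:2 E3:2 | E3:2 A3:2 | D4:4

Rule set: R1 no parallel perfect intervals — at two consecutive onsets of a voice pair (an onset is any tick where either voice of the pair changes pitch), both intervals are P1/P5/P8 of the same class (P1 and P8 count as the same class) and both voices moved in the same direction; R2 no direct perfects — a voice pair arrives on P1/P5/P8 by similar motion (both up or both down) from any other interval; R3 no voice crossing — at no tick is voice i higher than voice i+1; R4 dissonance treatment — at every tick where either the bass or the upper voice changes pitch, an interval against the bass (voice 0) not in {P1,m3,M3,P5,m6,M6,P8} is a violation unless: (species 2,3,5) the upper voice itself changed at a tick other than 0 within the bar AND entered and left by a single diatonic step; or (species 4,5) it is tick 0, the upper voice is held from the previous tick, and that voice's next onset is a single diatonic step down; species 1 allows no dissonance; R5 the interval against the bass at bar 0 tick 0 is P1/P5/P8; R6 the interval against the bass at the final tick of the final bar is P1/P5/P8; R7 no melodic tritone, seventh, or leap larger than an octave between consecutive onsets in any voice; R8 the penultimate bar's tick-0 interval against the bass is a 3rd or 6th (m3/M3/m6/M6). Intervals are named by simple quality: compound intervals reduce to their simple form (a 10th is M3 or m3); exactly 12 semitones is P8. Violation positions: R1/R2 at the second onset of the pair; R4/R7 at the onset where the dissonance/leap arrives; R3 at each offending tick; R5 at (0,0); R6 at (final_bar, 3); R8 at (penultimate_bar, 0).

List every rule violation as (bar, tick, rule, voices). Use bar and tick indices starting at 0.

(2, 0, R4, (0, 1))
(3, 0, R4, (0, 1))
(5, 0, R4, (0, 1))
(6, 0, R4, (0, 1))
(7, 0, R4, (0, 1))
(9, 0, R2, (0, 1))

bar 0: v0=D3 v1=D4 downbeat P8
bar 1: v0=E3 v1=B3 downbeat P5
bar 2: v0=D3 v1=E4 downbeat M2
bar 3: v0=C3 v1=B3 downbeat M7
bar 4: v0=B2 v1=G3 downbeat m6
bar 5: v0=A2 v1=B3 downbeat M2
bar 6: v0=B2 v1=E3 downbeat P4
bar 7: v0=A2 v1=G3 downbeat m7
bar 8: v0=C3 v1=E3 downbeat M3
bar 9: v0=D3 v1=D4 downbeat P8
  -> R4 @ bar 2 tick 0 v(0, 1): D3/E4 M2 untreated
  -> R4 @ bar 3 tick 0 v(0, 1): C3/B3 M7 untreated
  -> R4 @ bar 5 tick 0 v(0, 1): A2/B3 M2 untreated
  -> R4 @ bar 6 tick 0 v(0, 1): B2/E3 P4 untreated
  -> R4 @ bar 7 tick 0 v(0, 1): A2/G3 m7 untreated
  -> R2 @ bar 9 tick 0 v(0, 1): C3/A3 M6 -> D3/D4 P8 similar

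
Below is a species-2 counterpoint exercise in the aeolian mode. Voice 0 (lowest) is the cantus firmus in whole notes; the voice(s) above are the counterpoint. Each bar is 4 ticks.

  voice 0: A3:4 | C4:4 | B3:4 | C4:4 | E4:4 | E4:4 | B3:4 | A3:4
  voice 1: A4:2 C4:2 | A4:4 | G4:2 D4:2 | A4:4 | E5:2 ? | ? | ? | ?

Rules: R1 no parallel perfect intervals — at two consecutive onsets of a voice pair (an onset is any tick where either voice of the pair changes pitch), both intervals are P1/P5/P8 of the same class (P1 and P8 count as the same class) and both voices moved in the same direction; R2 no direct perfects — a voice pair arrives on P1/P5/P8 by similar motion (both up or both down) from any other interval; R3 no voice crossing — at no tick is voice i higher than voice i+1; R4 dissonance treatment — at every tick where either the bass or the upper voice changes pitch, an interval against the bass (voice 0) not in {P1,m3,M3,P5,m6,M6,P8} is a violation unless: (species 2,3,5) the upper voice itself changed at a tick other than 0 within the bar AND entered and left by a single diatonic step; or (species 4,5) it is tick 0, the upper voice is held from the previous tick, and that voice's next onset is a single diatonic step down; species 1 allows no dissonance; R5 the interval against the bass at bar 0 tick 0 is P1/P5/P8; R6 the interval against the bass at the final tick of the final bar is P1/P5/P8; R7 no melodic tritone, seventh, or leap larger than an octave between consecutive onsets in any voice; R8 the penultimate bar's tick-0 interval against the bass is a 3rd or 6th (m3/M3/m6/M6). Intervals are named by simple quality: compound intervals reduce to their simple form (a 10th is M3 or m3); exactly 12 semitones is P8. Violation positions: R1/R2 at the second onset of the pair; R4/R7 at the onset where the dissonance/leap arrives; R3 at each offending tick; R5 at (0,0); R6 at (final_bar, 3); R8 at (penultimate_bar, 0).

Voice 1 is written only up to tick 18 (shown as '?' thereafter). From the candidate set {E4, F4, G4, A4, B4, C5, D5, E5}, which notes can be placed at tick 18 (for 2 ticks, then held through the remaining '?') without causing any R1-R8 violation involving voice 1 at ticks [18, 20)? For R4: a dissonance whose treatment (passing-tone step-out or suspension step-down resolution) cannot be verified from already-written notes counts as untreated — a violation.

E4: legal
F4: violates R4,R7
G4: legal
A4: violates R4
B4: legal
C5: legal
D5: violates R4
E5: legal

{B4, C5, E4, E5, G4}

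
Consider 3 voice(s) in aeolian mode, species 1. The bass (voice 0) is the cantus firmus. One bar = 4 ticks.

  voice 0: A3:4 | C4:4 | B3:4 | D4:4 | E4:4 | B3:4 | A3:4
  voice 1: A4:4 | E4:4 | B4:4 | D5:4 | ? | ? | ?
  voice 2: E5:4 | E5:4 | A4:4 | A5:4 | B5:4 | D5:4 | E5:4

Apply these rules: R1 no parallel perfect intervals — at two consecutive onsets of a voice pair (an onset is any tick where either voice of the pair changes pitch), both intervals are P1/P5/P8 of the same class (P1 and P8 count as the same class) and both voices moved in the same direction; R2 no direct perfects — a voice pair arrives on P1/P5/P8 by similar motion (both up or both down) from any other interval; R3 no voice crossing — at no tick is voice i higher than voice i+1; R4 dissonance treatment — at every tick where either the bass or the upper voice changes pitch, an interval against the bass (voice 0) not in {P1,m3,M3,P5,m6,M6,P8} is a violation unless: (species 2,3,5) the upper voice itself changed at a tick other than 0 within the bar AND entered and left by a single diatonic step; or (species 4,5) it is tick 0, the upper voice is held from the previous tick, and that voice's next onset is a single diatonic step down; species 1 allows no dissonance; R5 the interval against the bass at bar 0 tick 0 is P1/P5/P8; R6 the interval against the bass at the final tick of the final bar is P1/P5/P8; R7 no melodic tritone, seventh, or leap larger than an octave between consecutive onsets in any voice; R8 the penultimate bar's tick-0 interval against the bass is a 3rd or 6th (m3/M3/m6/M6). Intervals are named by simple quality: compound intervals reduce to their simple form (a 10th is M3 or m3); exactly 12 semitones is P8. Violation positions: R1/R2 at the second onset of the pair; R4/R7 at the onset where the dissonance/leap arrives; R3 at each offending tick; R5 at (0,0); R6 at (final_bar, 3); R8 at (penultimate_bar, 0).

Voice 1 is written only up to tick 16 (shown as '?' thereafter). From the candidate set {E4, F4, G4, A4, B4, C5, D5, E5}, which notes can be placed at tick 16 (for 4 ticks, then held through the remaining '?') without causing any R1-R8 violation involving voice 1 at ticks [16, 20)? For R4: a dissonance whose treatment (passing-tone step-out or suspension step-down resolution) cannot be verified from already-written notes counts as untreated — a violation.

E4: violates R7
F4: violates R4
G4: legal
A4: violates R4
B4: legal
C5: legal
D5: violates R4
E5: violates R1

{B4, C5, G4}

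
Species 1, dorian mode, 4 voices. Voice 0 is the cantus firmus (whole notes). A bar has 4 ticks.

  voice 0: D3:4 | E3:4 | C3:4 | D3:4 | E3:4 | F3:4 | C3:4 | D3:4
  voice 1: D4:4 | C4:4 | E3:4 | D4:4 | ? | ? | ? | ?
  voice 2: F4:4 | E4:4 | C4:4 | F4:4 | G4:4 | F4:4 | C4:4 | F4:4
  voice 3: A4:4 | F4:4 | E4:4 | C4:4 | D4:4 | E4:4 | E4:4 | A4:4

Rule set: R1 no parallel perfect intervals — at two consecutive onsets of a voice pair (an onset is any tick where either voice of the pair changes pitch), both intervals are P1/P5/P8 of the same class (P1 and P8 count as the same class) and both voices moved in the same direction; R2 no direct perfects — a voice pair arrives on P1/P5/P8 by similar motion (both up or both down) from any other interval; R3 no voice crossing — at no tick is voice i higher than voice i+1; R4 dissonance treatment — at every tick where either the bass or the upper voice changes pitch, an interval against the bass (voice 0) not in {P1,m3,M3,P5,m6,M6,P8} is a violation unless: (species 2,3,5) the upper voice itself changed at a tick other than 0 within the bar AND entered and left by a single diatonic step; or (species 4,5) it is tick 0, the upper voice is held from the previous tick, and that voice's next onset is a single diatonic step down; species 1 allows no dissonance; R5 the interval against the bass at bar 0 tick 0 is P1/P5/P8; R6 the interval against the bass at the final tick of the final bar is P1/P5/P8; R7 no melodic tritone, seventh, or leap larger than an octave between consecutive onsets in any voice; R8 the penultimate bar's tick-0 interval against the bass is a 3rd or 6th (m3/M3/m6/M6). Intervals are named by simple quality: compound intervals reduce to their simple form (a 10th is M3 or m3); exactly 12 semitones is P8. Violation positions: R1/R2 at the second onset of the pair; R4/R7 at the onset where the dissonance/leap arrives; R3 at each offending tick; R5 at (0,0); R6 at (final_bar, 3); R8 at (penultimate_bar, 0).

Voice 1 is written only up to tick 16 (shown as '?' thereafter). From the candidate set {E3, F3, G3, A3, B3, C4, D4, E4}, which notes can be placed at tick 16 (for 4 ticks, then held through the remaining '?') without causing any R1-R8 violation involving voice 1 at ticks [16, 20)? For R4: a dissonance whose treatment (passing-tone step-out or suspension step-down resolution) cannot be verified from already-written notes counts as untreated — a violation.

E3: violates R7
F3: violates R4
G3: legal
A3: violates R4
B3: legal
C4: legal
D4: violates R4
E4: violates R1

{B3, C4, G3}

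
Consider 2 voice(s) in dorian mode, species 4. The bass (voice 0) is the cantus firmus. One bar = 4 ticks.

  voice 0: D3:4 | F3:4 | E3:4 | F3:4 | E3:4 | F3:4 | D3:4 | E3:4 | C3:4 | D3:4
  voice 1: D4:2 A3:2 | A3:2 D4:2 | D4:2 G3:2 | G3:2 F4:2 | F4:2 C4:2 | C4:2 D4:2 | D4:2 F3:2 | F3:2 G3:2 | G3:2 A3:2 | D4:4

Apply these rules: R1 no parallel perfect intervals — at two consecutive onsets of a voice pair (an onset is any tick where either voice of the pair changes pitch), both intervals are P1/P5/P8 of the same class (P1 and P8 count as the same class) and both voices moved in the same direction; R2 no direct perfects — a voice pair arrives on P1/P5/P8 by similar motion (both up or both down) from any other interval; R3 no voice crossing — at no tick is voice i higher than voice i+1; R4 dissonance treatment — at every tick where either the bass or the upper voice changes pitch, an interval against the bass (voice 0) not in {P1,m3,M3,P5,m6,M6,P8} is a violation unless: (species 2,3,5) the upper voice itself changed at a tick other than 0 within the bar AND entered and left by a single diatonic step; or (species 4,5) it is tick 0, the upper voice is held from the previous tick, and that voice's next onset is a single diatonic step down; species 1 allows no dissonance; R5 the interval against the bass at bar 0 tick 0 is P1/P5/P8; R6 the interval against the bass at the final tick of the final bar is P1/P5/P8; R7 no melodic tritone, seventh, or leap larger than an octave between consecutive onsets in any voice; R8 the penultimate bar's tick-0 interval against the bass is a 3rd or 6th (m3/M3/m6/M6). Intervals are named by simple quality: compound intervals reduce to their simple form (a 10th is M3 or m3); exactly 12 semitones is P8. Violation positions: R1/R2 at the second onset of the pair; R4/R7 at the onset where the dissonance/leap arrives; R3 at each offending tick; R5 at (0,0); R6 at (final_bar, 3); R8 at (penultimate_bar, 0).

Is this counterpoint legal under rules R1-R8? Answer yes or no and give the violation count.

No (7 violations)

bar 0: v0=D3 v1=D4 (P8)
bar 1: v0=F3 v1=A3 (M3)
bar 2: v0=E3 v1=D4 (m7)
bar 3: v0=F3 v1=G3 (M2)
bar 4: v0=E3 v1=F4 (m2)
bar 5: v0=F3 v1=C4 (P5)
bar 6: v0=D3 v1=D4 (P8)
bar 7: v0=E3 v1=F3 (m2)
bar 8: v0=C3 v1=G3 (P5)
bar 9: v0=D3 v1=D4 (P8)
  R4 @ bar2.0: E3/D4 m7 untreated
  R4 @ bar3.0: F3/G3 M2 untreated
  R7 @ bar3.2: G3->F4 leap 10st
  R4 @ bar4.0: E3/F4 m2 untreated
  R4 @ bar7.0: E3/F3 m2 untreated
  R8 @ bar8.0: penult P5 not 3rd/6th
  R2 @ bar9.0: C3/A3 M6 -> D3/D4 P8 similar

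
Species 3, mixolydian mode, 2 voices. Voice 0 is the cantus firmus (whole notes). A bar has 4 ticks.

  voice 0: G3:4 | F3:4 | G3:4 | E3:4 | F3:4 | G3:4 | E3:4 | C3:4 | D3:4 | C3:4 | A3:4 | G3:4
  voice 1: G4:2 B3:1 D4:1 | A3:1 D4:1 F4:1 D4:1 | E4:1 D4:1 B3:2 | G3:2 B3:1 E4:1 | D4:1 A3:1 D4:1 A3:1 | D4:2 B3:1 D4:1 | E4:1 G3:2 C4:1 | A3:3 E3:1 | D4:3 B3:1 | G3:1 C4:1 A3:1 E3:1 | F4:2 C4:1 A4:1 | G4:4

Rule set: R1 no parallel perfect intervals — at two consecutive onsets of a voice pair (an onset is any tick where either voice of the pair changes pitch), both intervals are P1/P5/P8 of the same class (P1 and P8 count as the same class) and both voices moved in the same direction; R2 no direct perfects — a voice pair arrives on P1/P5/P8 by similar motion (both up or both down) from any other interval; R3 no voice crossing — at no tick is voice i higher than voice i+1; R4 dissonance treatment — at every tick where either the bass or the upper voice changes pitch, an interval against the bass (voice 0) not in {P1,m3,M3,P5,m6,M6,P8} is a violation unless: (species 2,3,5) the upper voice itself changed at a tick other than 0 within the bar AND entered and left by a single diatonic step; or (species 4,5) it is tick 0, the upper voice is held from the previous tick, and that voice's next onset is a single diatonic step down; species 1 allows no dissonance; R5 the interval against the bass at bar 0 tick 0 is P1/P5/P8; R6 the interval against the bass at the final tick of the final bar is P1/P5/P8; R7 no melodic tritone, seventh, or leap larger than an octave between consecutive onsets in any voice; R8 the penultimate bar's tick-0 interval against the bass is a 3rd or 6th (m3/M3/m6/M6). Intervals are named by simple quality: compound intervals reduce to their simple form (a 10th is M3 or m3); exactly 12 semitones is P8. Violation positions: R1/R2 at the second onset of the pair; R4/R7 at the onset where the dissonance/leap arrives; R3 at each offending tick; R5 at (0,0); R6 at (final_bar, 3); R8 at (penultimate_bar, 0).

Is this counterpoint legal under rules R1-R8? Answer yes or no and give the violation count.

No (6 violations)

bar 0: v0=G3 v1=G4 (P8)
bar 1: v0=F3 v1=A3 (M3)
bar 2: v0=G3 v1=E4 (M6)
bar 3: v0=E3 v1=G3 (m3)
bar 4: v0=F3 v1=D4 (M6)
bar 5: v0=G3 v1=D4 (P5)
bar 6: v0=E3 v1=E4 (P8)
bar 7: v0=C3 v1=A3 (M6)
bar 8: v0=D3 v1=D4 (P8)
bar 9: v0=C3 v1=G3 (P5)
bar 10: v0=A3 v1=F4 (m6)
bar 11: v0=G3 v1=G4 (P8)
  R2 @ bar5.0: F3/A3 M3 -> G3/D4 P5 similar
  R2 @ bar8.0: C3/E3 M3 -> D3/D4 P8 similar
  R7 @ bar8.0: E3->D4 leap 10st
  R2 @ bar9.0: D3/B3 M6 -> C3/G3 P5 similar
  R7 @ bar10.0: E3->F4 leap 13st
  R1 @ bar11.0: A3/A4 P8 -> G3/G4 P8 similar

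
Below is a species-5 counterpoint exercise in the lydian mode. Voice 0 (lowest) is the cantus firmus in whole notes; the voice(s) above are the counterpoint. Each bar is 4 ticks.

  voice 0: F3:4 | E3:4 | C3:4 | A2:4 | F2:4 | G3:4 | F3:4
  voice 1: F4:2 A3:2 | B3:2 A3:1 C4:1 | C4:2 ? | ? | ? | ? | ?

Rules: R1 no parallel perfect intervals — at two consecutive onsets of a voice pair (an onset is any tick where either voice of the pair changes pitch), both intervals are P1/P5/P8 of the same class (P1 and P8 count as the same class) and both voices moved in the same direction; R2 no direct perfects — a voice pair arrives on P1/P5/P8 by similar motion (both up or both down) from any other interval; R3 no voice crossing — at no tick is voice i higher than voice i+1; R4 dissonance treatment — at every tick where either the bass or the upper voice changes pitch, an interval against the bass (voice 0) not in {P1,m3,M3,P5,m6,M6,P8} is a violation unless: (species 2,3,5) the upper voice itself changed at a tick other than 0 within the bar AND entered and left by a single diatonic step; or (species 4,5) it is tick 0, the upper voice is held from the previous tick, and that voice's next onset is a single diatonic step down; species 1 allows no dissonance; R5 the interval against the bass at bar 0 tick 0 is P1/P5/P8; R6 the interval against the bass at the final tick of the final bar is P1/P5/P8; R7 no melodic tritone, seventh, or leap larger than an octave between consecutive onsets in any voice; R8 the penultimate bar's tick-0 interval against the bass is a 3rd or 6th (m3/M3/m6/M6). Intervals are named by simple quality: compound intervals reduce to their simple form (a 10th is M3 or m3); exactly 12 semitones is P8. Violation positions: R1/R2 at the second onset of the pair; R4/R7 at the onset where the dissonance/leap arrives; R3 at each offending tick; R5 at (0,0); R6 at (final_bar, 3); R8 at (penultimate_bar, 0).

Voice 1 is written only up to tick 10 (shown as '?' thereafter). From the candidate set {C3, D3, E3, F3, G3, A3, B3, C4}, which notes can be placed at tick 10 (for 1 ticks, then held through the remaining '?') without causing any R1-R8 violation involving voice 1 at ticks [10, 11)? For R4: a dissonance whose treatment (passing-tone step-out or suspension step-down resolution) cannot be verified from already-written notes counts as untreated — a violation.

{A3, C3, C4, E3, G3}

C3: legal
D3: violates R4,R7
E3: legal
F3: violates R4
G3: legal
A3: legal
B3: violates R4
C4: legal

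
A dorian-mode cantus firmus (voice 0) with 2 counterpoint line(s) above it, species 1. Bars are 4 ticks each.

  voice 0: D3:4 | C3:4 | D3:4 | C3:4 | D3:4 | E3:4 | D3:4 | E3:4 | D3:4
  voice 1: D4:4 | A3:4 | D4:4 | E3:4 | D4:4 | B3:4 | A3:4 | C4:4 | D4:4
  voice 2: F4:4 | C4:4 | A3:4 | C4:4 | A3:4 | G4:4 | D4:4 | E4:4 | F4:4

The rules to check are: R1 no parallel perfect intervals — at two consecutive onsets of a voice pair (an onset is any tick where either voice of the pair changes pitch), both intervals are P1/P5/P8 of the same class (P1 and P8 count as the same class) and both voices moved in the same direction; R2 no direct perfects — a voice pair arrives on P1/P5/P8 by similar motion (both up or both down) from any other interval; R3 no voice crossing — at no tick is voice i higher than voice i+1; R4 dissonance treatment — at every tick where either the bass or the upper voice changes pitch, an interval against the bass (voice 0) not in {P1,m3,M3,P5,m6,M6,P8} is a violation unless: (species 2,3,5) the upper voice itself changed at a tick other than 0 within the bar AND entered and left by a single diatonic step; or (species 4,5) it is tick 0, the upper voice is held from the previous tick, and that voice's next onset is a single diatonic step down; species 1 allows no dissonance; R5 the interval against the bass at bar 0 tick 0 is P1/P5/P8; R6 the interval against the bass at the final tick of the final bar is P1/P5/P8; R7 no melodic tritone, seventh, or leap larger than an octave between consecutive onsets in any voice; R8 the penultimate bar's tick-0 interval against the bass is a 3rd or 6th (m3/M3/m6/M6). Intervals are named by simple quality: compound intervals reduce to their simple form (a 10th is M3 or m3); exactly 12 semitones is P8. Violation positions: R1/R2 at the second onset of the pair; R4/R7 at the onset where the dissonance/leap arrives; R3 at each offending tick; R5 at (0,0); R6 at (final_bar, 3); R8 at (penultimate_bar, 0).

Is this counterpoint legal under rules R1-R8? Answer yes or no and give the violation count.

No (20 violations)

bar 0: v0=D3 v1=D4 v2=F4 (m3)
bar 1: v0=C3 v1=A3 v2=C4 (P8)
bar 2: v0=D3 v1=D4 v2=A3 (P5)
bar 3: v0=C3 v1=E3 v2=C4 (P8)
bar 4: v0=D3 v1=D4 v2=A3 (P5)
bar 5: v0=E3 v1=B3 v2=G4 (m3)
bar 6: v0=D3 v1=A3 v2=D4 (P8)
bar 7: v0=E3 v1=C4 v2=E4 (P8)
bar 8: v0=D3 v1=D4 v2=F4 (m3)
  R5 @ bar0.0: opens on m3
  R2 @ bar1.0: D3/F4 m3 -> C3/C4 P8 similar
  R2 @ bar2.0: C3/A3 M6 -> D3/D4 P8 similar
  R3 @ bar2.0: D4 above A3
  R3 @ bar2.1: D4 above A3
  R3 @ bar2.2: D4 above A3
  R3 @ bar2.3: D4 above A3
  R7 @ bar3.0: D4->E3 leap 10st
  R2 @ bar4.0: C3/E3 M3 -> D3/D4 P8 similar
  R3 @ bar4.0: D4 above A3
  R7 @ bar4.0: E3->D4 leap 10st
  R3 @ bar4.1: D4 above A3
  R3 @ bar4.2: D4 above A3
  R3 @ bar4.3: D4 above A3
  R7 @ bar5.0: A3->G4 leap 10st
  R1 @ bar6.0: E3/B3 P5 -> D3/A3 P5 similar
  R2 @ bar6.0: E3/G4 m3 -> D3/D4 P8 similar
  R1 @ bar7.0: D3/D4 P8 -> E3/E4 P8 similar
  R8 @ bar7.0: penult P8 not 3rd/6th
  R6 @ bar8.3: closes on m3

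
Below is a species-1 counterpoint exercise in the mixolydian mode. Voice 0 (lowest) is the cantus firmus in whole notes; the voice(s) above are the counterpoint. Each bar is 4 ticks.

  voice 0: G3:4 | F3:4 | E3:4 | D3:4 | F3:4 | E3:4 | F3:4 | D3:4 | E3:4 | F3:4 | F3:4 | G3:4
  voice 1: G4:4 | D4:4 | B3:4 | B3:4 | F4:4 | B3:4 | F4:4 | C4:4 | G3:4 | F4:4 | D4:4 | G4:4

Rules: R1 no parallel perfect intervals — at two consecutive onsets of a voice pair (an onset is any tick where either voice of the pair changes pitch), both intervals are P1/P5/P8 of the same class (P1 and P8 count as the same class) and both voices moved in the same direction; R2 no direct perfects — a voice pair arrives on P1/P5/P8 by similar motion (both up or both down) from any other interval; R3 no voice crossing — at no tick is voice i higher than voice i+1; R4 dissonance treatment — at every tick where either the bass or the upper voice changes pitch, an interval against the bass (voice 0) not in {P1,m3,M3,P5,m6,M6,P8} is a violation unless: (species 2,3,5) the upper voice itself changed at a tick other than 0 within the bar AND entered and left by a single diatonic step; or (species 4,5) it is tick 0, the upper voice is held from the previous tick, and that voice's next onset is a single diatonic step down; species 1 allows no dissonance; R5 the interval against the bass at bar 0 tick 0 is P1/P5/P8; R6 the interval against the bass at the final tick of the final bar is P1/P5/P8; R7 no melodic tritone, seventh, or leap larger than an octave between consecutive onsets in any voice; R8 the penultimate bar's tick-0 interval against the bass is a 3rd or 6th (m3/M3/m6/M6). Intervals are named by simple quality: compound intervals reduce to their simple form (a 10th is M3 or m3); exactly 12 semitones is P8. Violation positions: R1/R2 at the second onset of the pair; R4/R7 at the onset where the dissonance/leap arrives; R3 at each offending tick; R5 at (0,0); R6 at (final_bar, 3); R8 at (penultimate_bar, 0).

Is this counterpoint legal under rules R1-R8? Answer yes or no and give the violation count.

bar 0: v0=G3 v1=G4 (P8)
bar 1: v0=F3 v1=D4 (M6)
bar 2: v0=E3 v1=B3 (P5)
bar 3: v0=D3 v1=B3 (M6)
bar 4: v0=F3 v1=F4 (P8)
bar 5: v0=E3 v1=B3 (P5)
bar 6: v0=F3 v1=F4 (P8)
bar 7: v0=D3 v1=C4 (m7)
bar 8: v0=E3 v1=G3 (m3)
bar 9: v0=F3 v1=F4 (P8)
bar 10: v0=F3 v1=D4 (M6)
bar 11: v0=G3 v1=G4 (P8)
  R2 @ bar2.0: F3/D4 M6 -> E3/B3 P5 similar
  R2 @ bar4.0: D3/B3 M6 -> F3/F4 P8 similar
  R7 @ bar4.0: B3->F4 leap 6st
  R2 @ bar5.0: F3/F4 P8 -> E3/B3 P5 similar
  R7 @ bar5.0: F4->B3 leap 6st
  R2 @ bar6.0: E3/B3 P5 -> F3/F4 P8 similar
  R7 @ bar6.0: B3->F4 leap 6st
  R4 @ bar7.0: D3/C4 m7 untreated
  R2 @ bar9.0: E3/G3 m3 -> F3/F4 P8 similar
  R7 @ bar9.0: G3->F4 leap 10st
  R2 @ bar11.0: F3/D4 M6 -> G3/G4 P8 similar

No (11 violations)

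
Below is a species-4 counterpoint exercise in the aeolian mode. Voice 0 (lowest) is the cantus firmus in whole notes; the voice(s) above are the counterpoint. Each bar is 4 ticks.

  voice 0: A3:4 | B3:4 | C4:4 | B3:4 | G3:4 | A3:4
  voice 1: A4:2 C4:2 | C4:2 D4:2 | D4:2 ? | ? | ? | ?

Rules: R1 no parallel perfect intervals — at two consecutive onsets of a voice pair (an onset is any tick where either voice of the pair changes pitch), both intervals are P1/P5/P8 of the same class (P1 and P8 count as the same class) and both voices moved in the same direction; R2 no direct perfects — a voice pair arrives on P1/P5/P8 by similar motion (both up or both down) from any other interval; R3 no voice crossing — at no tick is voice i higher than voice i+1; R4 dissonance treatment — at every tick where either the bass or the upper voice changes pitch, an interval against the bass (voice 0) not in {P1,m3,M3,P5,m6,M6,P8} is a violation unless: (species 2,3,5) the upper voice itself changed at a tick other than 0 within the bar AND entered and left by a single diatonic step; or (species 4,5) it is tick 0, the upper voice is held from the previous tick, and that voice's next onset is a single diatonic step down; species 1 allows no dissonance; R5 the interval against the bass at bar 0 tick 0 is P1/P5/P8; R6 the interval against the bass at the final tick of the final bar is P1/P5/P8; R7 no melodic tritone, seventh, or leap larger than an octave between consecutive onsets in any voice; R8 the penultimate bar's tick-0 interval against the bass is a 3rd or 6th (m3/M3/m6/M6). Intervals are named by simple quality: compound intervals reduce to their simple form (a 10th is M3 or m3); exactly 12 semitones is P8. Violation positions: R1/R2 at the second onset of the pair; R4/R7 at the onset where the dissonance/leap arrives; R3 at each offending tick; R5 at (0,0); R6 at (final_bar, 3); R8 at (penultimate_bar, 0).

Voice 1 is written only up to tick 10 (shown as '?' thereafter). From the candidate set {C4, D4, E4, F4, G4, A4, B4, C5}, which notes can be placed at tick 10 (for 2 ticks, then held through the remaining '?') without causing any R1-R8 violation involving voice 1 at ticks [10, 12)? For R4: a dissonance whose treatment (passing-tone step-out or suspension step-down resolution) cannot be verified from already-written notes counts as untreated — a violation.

C4: legal
D4: legal
E4: legal
F4: violates R4
G4: legal
A4: legal
B4: violates R4
C5: violates R7

{A4, C4, D4, E4, G4}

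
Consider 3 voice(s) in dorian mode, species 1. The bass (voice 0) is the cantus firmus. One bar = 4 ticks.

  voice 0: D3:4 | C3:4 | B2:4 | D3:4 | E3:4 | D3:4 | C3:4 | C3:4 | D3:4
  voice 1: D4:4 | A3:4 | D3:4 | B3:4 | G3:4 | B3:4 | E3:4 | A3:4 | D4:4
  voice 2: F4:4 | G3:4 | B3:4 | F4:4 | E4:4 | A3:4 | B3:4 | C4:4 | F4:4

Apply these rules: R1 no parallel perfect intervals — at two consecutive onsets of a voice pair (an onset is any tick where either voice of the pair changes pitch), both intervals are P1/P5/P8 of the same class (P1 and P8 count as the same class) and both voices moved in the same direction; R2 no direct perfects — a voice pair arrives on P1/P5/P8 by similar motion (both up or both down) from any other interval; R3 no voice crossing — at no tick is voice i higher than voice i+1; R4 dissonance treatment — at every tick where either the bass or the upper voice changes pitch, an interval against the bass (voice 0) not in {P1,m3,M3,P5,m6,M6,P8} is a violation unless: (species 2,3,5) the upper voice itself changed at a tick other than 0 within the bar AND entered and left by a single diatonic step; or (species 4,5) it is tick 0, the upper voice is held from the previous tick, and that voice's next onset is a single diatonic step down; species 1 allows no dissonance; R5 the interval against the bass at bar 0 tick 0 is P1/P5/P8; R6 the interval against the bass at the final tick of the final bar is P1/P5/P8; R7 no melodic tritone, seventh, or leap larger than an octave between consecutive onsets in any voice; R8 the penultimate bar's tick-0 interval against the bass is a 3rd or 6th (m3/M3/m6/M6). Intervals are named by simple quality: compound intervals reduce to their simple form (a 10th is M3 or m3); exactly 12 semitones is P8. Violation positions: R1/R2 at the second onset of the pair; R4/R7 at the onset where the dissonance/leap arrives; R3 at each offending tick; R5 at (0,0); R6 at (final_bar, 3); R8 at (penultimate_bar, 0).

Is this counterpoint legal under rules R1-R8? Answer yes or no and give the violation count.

No (17 violations)

bar 0: v0=D3 v1=D4 v2=F4 (m3)
bar 1: v0=C3 v1=A3 v2=G3 (P5)
bar 2: v0=B2 v1=D3 v2=B3 (P8)
bar 3: v0=D3 v1=B3 v2=F4 (m3)
bar 4: v0=E3 v1=G3 v2=E4 (P8)
bar 5: v0=D3 v1=B3 v2=A3 (P5)
bar 6: v0=C3 v1=E3 v2=B3 (M7)
bar 7: v0=C3 v1=A3 v2=C4 (P8)
bar 8: v0=D3 v1=D4 v2=F4 (m3)
  R5 @ bar0.0: opens on m3
  R2 @ bar1.0: D3/F4 m3 -> C3/G3 P5 similar
  R3 @ bar1.0: A3 above G3
  R7 @ bar1.0: F4->G3 leap 10st
  R3 @ bar1.1: A3 above G3
  R3 @ bar1.2: A3 above G3
  R3 @ bar1.3: A3 above G3
  R7 @ bar3.0: B3->F4 leap 6st
  R2 @ bar5.0: E3/E4 P8 -> D3/A3 P5 similar
  R3 @ bar5.0: B3 above A3
  R3 @ bar5.1: B3 above A3
  R3 @ bar5.2: B3 above A3
  R3 @ bar5.3: B3 above A3
  R4 @ bar6.0: C3/B3 M7 untreated
  R8 @ bar7.0: penult P8 not 3rd/6th
  R2 @ bar8.0: C3/A3 M6 -> D3/D4 P8 similar
  R6 @ bar8.3: closes on m3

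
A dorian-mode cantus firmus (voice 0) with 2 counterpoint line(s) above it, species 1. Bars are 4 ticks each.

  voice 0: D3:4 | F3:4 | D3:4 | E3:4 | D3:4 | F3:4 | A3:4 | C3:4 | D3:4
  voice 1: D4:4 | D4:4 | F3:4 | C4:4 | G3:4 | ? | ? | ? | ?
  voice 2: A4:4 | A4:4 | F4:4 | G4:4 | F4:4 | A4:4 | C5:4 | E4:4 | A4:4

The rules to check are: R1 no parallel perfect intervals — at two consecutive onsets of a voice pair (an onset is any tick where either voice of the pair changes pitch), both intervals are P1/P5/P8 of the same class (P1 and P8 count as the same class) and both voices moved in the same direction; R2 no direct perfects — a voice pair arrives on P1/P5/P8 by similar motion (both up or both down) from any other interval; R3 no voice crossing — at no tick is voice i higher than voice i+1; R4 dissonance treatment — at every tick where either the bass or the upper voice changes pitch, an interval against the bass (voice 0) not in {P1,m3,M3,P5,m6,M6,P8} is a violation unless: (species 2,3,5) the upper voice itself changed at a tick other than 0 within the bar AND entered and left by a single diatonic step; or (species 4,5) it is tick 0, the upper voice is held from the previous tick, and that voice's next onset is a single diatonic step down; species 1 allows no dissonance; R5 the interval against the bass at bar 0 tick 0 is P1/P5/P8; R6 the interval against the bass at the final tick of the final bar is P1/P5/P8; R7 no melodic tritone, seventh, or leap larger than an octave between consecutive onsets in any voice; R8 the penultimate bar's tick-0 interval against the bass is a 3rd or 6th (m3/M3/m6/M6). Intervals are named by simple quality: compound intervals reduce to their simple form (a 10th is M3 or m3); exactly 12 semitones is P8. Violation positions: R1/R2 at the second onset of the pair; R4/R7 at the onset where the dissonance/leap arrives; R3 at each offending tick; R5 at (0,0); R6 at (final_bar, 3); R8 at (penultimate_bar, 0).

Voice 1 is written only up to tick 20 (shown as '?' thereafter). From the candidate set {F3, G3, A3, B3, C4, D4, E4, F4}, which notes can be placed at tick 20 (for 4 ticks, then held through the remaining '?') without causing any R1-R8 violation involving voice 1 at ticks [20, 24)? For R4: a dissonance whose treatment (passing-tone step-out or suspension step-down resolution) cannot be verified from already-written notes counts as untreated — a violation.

{F3}

F3: legal
G3: violates R4
A3: violates R2
B3: violates R4
C4: violates R2
D4: violates R2
E4: violates R4
F4: violates R2,R7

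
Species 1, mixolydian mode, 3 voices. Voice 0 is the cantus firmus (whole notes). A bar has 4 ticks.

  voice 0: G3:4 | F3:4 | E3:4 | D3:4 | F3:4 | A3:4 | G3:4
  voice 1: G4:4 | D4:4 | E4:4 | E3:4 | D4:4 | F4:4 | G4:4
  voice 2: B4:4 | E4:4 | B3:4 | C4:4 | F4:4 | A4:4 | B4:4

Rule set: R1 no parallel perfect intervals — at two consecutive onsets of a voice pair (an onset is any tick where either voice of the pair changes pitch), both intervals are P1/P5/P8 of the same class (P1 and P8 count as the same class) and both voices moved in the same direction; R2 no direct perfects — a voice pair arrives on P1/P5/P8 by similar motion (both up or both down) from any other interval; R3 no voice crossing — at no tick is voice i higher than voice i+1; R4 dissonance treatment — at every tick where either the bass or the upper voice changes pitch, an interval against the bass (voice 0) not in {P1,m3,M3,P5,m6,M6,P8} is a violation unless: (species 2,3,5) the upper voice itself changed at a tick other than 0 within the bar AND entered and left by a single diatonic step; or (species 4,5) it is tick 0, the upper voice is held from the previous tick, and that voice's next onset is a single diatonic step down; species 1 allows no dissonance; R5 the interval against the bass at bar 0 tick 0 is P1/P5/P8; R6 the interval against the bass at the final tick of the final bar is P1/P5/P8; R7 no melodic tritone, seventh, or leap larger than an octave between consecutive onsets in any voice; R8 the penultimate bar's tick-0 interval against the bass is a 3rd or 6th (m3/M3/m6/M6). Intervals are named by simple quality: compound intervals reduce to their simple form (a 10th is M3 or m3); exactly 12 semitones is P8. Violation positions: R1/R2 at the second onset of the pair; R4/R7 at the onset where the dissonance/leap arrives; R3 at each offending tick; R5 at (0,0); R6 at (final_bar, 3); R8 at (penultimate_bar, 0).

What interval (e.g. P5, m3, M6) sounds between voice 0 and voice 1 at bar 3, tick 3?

voice 0=D3 voice 1=E3 -> M2

M2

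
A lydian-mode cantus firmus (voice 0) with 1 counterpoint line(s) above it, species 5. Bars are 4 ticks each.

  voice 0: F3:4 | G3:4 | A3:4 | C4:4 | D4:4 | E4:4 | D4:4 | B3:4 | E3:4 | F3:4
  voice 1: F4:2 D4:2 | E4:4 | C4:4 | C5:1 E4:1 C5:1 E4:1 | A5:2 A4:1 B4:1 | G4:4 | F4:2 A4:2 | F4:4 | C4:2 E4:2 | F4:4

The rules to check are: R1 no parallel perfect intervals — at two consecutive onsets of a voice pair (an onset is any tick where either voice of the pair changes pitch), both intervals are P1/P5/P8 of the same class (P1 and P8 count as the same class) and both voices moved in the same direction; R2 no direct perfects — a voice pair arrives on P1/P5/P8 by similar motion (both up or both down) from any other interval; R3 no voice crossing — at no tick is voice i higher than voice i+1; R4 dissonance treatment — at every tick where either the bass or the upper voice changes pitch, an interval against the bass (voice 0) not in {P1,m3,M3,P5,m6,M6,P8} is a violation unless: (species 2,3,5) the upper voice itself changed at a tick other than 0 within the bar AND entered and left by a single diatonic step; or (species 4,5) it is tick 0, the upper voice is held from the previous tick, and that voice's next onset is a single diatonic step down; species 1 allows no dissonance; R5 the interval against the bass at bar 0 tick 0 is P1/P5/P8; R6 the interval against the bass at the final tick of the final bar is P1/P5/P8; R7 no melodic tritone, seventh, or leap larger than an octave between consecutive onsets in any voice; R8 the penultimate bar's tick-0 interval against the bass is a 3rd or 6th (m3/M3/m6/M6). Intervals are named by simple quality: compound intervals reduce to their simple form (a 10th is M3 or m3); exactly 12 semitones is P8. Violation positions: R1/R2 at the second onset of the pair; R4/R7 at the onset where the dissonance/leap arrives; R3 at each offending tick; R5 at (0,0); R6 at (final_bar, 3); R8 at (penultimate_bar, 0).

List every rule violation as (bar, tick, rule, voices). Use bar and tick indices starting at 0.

bar 0: v0=F3 v1=F4 downbeat P8
bar 1: v0=G3 v1=E4 downbeat M6
bar 2: v0=A3 v1=C4 downbeat m3
bar 3: v0=C4 v1=C5 downbeat P8
bar 4: v0=D4 v1=A5 downbeat P5
bar 5: v0=E4 v1=G4 downbeat m3
bar 6: v0=D4 v1=F4 downbeat m3
bar 7: v0=B3 v1=F4 downbeat TT
bar 8: v0=E3 v1=C4 downbeat m6
bar 9: v0=F3 v1=F4 downbeat P8
  -> R2 @ bar 3 tick 0 v(0, 1): A3/C4 m3 -> C4/C5 P8 similar
  -> R2 @ bar 4 tick 0 v(0, 1): C4/E4 M3 -> D4/A5 P5 similar
  -> R7 @ bar 4 tick 0 v(1,): E4->A5 leap 17st
  -> R4 @ bar 7 tick 0 v(0, 1): B3/F4 TT untreated
  -> R1 @ bar 9 tick 0 v(0, 1): E3/E4 P8 -> F3/F4 P8 similar

(3, 0, R2, (0, 1))
(4, 0, R2, (0, 1))
(4, 0, R7, (1,))
(7, 0, R4, (0, 1))
(9, 0, R1, (0, 1))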